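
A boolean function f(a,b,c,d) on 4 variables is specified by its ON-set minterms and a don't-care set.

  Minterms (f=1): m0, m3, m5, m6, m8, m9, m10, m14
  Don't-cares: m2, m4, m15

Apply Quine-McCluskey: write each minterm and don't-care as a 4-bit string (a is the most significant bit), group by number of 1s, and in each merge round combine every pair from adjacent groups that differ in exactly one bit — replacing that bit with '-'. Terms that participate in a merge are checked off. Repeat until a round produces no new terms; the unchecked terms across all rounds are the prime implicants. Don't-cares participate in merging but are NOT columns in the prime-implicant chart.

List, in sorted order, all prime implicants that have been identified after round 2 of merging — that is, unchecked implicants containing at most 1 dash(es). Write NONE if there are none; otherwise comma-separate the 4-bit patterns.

001-, 010-, 100-, 111-

Round 0: 0000✓ 0010✓ 0011✓ 0100✓ 0101✓ 0110✓ 1000✓ 1001✓ 1010✓ 1110✓ 1111✓
Round 1: -000✓ -010✓ -110✓ 0-00✓ 0-10✓ 00-0✓ 001- 01-0✓ 010- 1-10✓ 10-0✓ 100- 111-
Round 2: --10 -0-0 0--0
PIs = {--10, -0-0, 0--0, 001-, 010-, 100-, 111-}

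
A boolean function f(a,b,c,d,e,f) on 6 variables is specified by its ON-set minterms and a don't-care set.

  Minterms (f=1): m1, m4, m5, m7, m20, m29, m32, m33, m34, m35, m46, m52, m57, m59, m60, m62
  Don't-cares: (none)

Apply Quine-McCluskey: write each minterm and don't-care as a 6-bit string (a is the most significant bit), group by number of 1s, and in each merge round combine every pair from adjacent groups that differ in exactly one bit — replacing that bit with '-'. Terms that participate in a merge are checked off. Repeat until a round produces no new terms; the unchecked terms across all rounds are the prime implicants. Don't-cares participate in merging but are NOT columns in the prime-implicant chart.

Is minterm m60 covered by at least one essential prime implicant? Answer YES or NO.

NO

Round 0: 000001✓ 000100✓ 000101✓ 000111✓ 010100✓ 011101 100000✓ 100001✓ 100010✓ 100011✓ 101110✓ 110100✓ 111001✓ 111011✓ 111100✓ 111110✓
Round 1: -00001 -10100 0-0100 000-01 0001-1 00010- 1-1110 1000-0✓ 1000-1✓ 10000-✓ 10001-✓ 11-100 1110-1 1111-0
Round 2: 1000--
PIs = {-00001, -10100, 0-0100, 000-01, 0001-1, 00010-, 011101, 1-1110, 1000--, 11-100, 1110-1, 1111-0}
Coverage chart:
  m1: -00001,000-01
  m4: 0-0100,00010-
  m5: 000-01,0001-1,00010-
  m7: 0001-1 ←essential
  m20: -10100,0-0100
  m29: 011101 ←essential
  m32: 1000-- ←essential
  m33: -00001,1000--
  m34: 1000-- ←essential
  m35: 1000-- ←essential
  m46: 1-1110 ←essential
  m52: -10100,11-100
  m57: 1110-1 ←essential
  m59: 1110-1 ←essential
  m60: 11-100,1111-0
  m62: 1-1110,1111-0
Essential: 0001-1, 011101, 1-1110, 1000--, 1110-1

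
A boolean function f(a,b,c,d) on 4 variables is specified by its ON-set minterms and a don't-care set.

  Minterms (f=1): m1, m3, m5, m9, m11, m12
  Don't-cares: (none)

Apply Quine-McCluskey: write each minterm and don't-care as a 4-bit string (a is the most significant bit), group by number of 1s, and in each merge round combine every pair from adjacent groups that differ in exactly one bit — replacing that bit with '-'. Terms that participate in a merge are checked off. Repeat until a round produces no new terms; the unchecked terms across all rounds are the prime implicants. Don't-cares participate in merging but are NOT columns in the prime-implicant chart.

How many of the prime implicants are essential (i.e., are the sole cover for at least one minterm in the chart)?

size-2^0 implicants → 0001(✓)  0011(✓)  0101(✓)  1001(✓)  1011(✓)  1100
size-2^1 implicants → -001(✓)  -011(✓)  0-01  00-1(✓)  10-1(✓)
size-2^2 implicants → -0-1
Unchecked terms (primes): -0-1, 0-01, 1100
Minterm coverage:
  m1 ⊆ -0-1,0-01
  m3 ⊆ -0-1 [E]
  m5 ⊆ 0-01 [E]
  m9 ⊆ -0-1 [E]
  m11 ⊆ -0-1 [E]
  m12 ⊆ 1100 [E]
E = {-0-1, 0-01, 1100}

3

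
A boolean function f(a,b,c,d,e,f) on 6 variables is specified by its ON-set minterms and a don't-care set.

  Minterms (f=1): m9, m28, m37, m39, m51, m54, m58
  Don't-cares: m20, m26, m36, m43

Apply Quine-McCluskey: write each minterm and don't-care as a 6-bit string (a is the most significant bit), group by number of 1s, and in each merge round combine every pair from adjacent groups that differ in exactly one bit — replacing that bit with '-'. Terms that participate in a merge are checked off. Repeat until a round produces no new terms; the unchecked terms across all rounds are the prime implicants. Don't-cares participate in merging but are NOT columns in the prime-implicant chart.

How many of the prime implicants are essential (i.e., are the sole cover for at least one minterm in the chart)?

6

[col 0] 001001, 010100*, 011010*, 011100*, 100100*, 100101*, 100111*, 101011, 110011, 110110, 111010*
[col 1] -11010, 01-100, 1001-1, 10010-
Prime implicants: -11010, 001001, 01-100, 1001-1, 10010-, 101011, 110011, 110110
PI chart (minterm → PIs covering it):
  9 | 001001  (sole → essential)
  28 | 01-100  (sole → essential)
  37 | 1001-1,10010-
  39 | 1001-1  (sole → essential)
  51 | 110011  (sole → essential)
  54 | 110110  (sole → essential)
  58 | -11010  (sole → essential)
Essential prime implicants: -11010, 001001, 01-100, 1001-1, 110011, 110110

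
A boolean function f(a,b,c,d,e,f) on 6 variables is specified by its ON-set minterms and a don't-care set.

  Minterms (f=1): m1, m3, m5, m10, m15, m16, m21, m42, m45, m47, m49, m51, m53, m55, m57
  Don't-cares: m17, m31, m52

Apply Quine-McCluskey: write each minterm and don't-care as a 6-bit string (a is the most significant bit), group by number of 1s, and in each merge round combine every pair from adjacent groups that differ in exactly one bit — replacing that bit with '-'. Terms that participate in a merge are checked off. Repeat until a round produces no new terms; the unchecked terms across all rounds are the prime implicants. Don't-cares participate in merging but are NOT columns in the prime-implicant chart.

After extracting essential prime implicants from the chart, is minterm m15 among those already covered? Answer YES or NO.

[col 0] 000001*, 000011*, 000101*, 001010*, 001111*, 010000*, 010001*, 010101*, 011111*, 101010*, 101101*, 101111*, 110001*, 110011*, 110100*, 110101*, 110111*, 111001*
[col 1] -01010, -01111, -10001*, -10101*, 0-0001*, 0-0101*, 0-1111, 000-01*, 0000-1, 010-01*, 01000-, 1011-1, 11-001, 110-01*, 110-11*, 1100-1*, 1101-1*, 11010-
[col 2] -10-01, 0-0-01, 110--1
Prime implicants: -01010, -01111, -10-01, 0-0-01, 0-1111, 0000-1, 01000-, 1011-1, 11-001, 110--1, 11010-
PI chart (minterm → PIs covering it):
  1 | 0-0-01,0000-1
  3 | 0000-1  (sole → essential)
  5 | 0-0-01  (sole → essential)
  10 | -01010  (sole → essential)
  15 | -01111,0-1111
  16 | 01000-  (sole → essential)
  21 | -10-01,0-0-01
  42 | -01010  (sole → essential)
  45 | 1011-1  (sole → essential)
  47 | -01111,1011-1
  49 | -10-01,11-001,110--1
  51 | 110--1  (sole → essential)
  53 | -10-01,110--1,11010-
  55 | 110--1  (sole → essential)
  57 | 11-001  (sole → essential)
Essential prime implicants: -01010, 0-0-01, 0000-1, 01000-, 1011-1, 11-001, 110--1

NO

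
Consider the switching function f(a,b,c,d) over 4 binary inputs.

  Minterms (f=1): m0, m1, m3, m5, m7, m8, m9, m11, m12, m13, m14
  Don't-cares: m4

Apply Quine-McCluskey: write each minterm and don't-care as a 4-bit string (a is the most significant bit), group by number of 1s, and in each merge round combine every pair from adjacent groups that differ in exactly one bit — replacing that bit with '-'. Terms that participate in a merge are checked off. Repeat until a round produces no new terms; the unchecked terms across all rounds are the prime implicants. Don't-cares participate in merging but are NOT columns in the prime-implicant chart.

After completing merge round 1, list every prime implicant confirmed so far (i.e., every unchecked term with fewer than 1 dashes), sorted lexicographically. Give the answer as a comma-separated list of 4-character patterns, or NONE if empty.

NONE

size-2^0 implicants → 0000(✓)  0001(✓)  0011(✓)  0100(✓)  0101(✓)  0111(✓)  1000(✓)  1001(✓)  1011(✓)  1100(✓)  1101(✓)  1110(✓)
size-2^1 implicants → -000(✓)  -001(✓)  -011(✓)  -100(✓)  -101(✓)  0-00(✓)  0-01(✓)  0-11(✓)  00-1(✓)  000-(✓)  01-1(✓)  010-(✓)  1-00(✓)  1-01(✓)  10-1(✓)  100-(✓)  11-0  110-(✓)
size-2^2 implicants → --00(✓)  --01(✓)  -0-1  -00-(✓)  -10-(✓)  0--1  0-0-(✓)  1-0-(✓)
size-2^3 implicants → --0-
Unchecked terms (primes): --0-, -0-1, 0--1, 11-0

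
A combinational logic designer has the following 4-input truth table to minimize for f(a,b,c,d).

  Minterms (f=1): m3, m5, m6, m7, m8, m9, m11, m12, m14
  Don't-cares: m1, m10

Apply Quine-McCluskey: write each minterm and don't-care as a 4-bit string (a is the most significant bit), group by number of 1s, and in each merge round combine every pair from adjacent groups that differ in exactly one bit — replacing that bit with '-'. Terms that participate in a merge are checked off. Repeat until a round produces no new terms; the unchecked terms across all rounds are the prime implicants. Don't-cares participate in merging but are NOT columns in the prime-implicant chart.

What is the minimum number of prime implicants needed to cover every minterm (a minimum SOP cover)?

4

Round 0: 0001✓ 0011✓ 0101✓ 0110✓ 0111✓ 1000✓ 1001✓ 1010✓ 1011✓ 1100✓ 1110✓
Round 1: -001✓ -011✓ -110 0-01✓ 0-11✓ 00-1✓ 01-1✓ 011- 1-00✓ 1-10✓ 10-0✓ 10-1✓ 100-✓ 101-✓ 11-0✓
Round 2: -0-1 0--1 1--0 10--
PIs = {-0-1, -110, 0--1, 011-, 1--0, 10--}
Coverage chart:
  m3: -0-1,0--1
  m5: 0--1 ←essential
  m6: -110,011-
  m7: 0--1,011-
  m8: 1--0,10--
  m9: -0-1,10--
  m11: -0-1,10--
  m12: 1--0 ←essential
  m14: -110,1--0
Essential: 0--1, 1--0
Petrick residual → -0-1, -110
Min cover (4 terms): b'd + bcd' + a'd + ad'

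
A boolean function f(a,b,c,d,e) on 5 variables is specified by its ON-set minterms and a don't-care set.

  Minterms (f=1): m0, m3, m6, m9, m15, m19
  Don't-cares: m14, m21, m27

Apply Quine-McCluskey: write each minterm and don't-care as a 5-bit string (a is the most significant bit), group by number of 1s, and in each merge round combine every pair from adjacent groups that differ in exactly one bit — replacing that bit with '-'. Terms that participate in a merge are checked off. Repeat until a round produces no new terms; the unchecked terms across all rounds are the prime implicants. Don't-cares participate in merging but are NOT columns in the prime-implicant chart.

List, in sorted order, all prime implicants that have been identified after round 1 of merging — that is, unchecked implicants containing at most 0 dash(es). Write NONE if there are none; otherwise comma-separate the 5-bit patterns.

00000, 01001, 10101

[col 0] 00000, 00011*, 00110*, 01001, 01110*, 01111*, 10011*, 10101, 11011*
[col 1] -0011, 0-110, 0111-, 1-011
Prime implicants: -0011, 0-110, 00000, 01001, 0111-, 1-011, 10101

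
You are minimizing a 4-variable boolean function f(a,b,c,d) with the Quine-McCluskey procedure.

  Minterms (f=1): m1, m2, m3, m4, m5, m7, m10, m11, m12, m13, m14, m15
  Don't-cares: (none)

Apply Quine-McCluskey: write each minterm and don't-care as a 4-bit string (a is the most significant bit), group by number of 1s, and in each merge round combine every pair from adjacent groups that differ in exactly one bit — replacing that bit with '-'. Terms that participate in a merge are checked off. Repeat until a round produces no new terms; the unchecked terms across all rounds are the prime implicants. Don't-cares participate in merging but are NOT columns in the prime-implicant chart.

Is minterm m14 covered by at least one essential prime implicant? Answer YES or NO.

Round 0: 0001✓ 0010✓ 0011✓ 0100✓ 0101✓ 0111✓ 1010✓ 1011✓ 1100✓ 1101✓ 1110✓ 1111✓
Round 1: -010✓ -011✓ -100✓ -101✓ -111✓ 0-01✓ 0-11✓ 00-1✓ 001-✓ 01-1✓ 010-✓ 1-10✓ 1-11✓ 101-✓ 11-0✓ 11-1✓ 110-✓ 111-✓
Round 2: --11 -01- -1-1 -10- 0--1 1-1- 11--
PIs = {--11, -01-, -1-1, -10-, 0--1, 1-1-, 11--}
Coverage chart:
  m1: 0--1 ←essential
  m2: -01- ←essential
  m3: --11,-01-,0--1
  m4: -10- ←essential
  m5: -1-1,-10-,0--1
  m7: --11,-1-1,0--1
  m10: -01-,1-1-
  m11: --11,-01-,1-1-
  m12: -10-,11--
  m13: -1-1,-10-,11--
  m14: 1-1-,11--
  m15: --11,-1-1,1-1-,11--
Essential: -01-, -10-, 0--1

NO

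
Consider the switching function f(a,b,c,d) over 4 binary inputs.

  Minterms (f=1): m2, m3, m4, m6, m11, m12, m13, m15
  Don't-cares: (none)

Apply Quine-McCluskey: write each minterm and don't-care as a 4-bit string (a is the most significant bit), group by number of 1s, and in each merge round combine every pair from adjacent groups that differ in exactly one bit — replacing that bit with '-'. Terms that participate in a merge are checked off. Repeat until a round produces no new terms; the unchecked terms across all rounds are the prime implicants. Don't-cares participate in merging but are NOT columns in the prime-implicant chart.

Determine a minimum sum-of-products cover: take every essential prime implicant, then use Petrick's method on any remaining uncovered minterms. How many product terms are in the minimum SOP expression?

size-2^0 implicants → 0010(✓)  0011(✓)  0100(✓)  0110(✓)  1011(✓)  1100(✓)  1101(✓)  1111(✓)
size-2^1 implicants → -011  -100  0-10  001-  01-0  1-11  11-1  110-
Unchecked terms (primes): -011, -100, 0-10, 001-, 01-0, 1-11, 11-1, 110-
Minterm coverage:
  m2 ⊆ 0-10,001-
  m3 ⊆ -011,001-
  m4 ⊆ -100,01-0
  m6 ⊆ 0-10,01-0
  m11 ⊆ -011,1-11
  m12 ⊆ -100,110-
  m13 ⊆ 11-1,110-
  m15 ⊆ 1-11,11-1
(no essential prime implicants)
Petrick residual → -011, -100, 0-10, 11-1
Cover = b'cd + bc'd' + a'cd' + abd  |cover|=4

4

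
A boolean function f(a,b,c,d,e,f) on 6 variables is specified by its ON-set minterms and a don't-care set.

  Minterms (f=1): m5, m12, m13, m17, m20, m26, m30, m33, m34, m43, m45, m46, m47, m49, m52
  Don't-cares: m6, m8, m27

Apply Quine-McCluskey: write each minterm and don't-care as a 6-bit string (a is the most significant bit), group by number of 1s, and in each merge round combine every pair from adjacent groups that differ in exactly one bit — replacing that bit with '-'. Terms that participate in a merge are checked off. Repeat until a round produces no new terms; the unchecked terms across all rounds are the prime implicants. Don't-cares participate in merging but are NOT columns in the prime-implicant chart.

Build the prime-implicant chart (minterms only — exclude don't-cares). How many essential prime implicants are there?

8

Round 0: 000101✓ 000110 001000✓ 001100✓ 001101✓ 010001✓ 010100✓ 011010✓ 011011✓ 011110✓ 100001✓ 100010 101011✓ 101101✓ 101110✓ 101111✓ 110001✓ 110100✓
Round 1: -01101 -10001 -10100 00-101 001-00 00110- 011-10 01101- 1-0001 101-11 1011-1 10111-
PIs = {-01101, -10001, -10100, 00-101, 000110, 001-00, 00110-, 011-10, 01101-, 1-0001, 100010, 101-11, 1011-1, 10111-}
Coverage chart:
  m5: 00-101 ←essential
  m12: 001-00,00110-
  m13: -01101,00-101,00110-
  m17: -10001 ←essential
  m20: -10100 ←essential
  m26: 011-10,01101-
  m30: 011-10 ←essential
  m33: 1-0001 ←essential
  m34: 100010 ←essential
  m43: 101-11 ←essential
  m45: -01101,1011-1
  m46: 10111- ←essential
  m47: 101-11,1011-1,10111-
  m49: -10001,1-0001
  m52: -10100 ←essential
Essential: -10001, -10100, 00-101, 011-10, 1-0001, 100010, 101-11, 10111-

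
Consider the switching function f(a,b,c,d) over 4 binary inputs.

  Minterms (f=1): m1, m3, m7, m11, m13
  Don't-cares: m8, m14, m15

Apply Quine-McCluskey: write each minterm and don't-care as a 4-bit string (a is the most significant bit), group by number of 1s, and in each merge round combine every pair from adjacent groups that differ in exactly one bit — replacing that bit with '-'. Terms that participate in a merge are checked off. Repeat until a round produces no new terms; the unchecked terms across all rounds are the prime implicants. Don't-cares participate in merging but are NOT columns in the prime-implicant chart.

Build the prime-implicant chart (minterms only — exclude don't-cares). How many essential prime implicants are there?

3

[col 0] 0001*, 0011*, 0111*, 1000, 1011*, 1101*, 1110*, 1111*
[col 1] -011*, -111*, 0-11*, 00-1, 1-11*, 11-1, 111-
[col 2] --11
Prime implicants: --11, 00-1, 1000, 11-1, 111-
PI chart (minterm → PIs covering it):
  1 | 00-1  (sole → essential)
  3 | --11,00-1
  7 | --11  (sole → essential)
  11 | --11  (sole → essential)
  13 | 11-1  (sole → essential)
Essential prime implicants: --11, 00-1, 11-1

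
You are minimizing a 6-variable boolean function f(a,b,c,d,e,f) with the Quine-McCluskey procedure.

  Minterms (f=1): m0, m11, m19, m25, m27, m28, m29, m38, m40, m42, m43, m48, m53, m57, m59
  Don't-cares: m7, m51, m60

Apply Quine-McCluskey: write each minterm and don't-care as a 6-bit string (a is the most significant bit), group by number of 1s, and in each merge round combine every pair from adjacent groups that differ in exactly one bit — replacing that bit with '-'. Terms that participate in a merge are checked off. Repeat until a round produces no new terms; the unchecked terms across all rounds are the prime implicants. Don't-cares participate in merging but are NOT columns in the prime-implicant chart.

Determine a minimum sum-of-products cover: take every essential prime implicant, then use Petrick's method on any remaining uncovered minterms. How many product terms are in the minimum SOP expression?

9

Round 0: 000000 000111 001011✓ 010011✓ 011001✓ 011011✓ 011100✓ 011101✓ 100110 101000✓ 101010✓ 101011✓ 110000 110011✓ 110101 111001✓ 111011✓ 111100✓
Round 1: -01011✓ -10011✓ -11001✓ -11011✓ -11100 0-1011✓ 01-011✓ 011-01 0110-1✓ 01110- 1-1011✓ 1010-0 10101- 11-011✓ 1110-1✓
Round 2: --1011 -1-011 -110-1
PIs = {--1011, -1-011, -110-1, -11100, 000000, 000111, 011-01, 01110-, 100110, 1010-0, 10101-, 110000, 110101}
Coverage chart:
  m0: 000000 ←essential
  m11: --1011 ←essential
  m19: -1-011 ←essential
  m25: -110-1,011-01
  m27: --1011,-1-011,-110-1
  m28: -11100,01110-
  m29: 011-01,01110-
  m38: 100110 ←essential
  m40: 1010-0 ←essential
  m42: 1010-0,10101-
  m43: --1011,10101-
  m48: 110000 ←essential
  m53: 110101 ←essential
  m57: -110-1 ←essential
  m59: --1011,-1-011,-110-1
Essential: --1011, -1-011, -110-1, 000000, 100110, 1010-0, 110000, 110101
Petrick residual → 01110-
Min cover (9 terms): cd'ef + bd'ef + bcd'f + a'b'c'd'e'f' + a'bcde' + ab'c'def' + ab'cd'f' + abc'd'e'f' + abc'de'f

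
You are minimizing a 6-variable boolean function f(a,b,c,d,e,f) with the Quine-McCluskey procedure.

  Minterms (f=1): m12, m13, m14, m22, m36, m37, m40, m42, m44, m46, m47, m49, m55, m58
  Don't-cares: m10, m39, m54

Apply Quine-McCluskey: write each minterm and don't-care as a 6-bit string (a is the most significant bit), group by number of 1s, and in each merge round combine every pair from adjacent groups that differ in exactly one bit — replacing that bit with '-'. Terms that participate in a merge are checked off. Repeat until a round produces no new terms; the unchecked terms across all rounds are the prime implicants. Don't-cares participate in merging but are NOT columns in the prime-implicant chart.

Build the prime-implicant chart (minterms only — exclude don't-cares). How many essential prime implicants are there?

size-2^0 implicants → 001010(✓)  001100(✓)  001101(✓)  001110(✓)  010110(✓)  100100(✓)  100101(✓)  100111(✓)  101000(✓)  101010(✓)  101100(✓)  101110(✓)  101111(✓)  110001  110110(✓)  110111(✓)  111010(✓)
size-2^1 implicants → -01010(✓)  -01100(✓)  -01110(✓)  -10110  001-10(✓)  0011-0(✓)  00110-  1-0111  1-1010  10-100  10-111  1001-1  10010-  101-00(✓)  101-10(✓)  1010-0(✓)  1011-0(✓)  10111-  11011-
size-2^2 implicants → -01-10  -011-0  101--0
Unchecked terms (primes): -01-10, -011-0, -10110, 00110-, 1-0111, 1-1010, 10-100, 10-111, 1001-1, 10010-, 101--0, 10111-, 110001, 11011-
Minterm coverage:
  m12 ⊆ -011-0,00110-
  m13 ⊆ 00110- [E]
  m14 ⊆ -01-10,-011-0
  m22 ⊆ -10110 [E]
  m36 ⊆ 10-100,10010-
  m37 ⊆ 1001-1,10010-
  m40 ⊆ 101--0 [E]
  m42 ⊆ -01-10,1-1010,101--0
  m44 ⊆ -011-0,10-100,101--0
  m46 ⊆ -01-10,-011-0,101--0,10111-
  m47 ⊆ 10-111,10111-
  m49 ⊆ 110001 [E]
  m55 ⊆ 1-0111,11011-
  m58 ⊆ 1-1010 [E]
E = {-10110, 00110-, 1-1010, 101--0, 110001}

5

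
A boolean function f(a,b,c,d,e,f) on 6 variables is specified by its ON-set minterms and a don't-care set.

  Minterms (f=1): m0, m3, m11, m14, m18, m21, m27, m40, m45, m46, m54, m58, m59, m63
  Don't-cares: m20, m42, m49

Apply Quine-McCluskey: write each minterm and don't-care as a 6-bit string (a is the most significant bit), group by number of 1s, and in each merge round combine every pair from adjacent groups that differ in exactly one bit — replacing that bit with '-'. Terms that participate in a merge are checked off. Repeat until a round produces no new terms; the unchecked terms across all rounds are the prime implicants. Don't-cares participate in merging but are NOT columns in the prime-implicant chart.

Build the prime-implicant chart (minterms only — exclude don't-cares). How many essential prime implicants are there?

9

size-2^0 implicants → 000000  000011(✓)  001011(✓)  001110(✓)  010010  010100(✓)  010101(✓)  011011(✓)  101000(✓)  101010(✓)  101101  101110(✓)  110001  110110  111010(✓)  111011(✓)  111111(✓)
size-2^1 implicants → -01110  -11011  0-1011  00-011  01010-  1-1010  101-10  1010-0  111-11  11101-
Unchecked terms (primes): -01110, -11011, 0-1011, 00-011, 000000, 010010, 01010-, 1-1010, 101-10, 1010-0, 101101, 110001, 110110, 111-11, 11101-
Minterm coverage:
  m0 ⊆ 000000 [E]
  m3 ⊆ 00-011 [E]
  m11 ⊆ 0-1011,00-011
  m14 ⊆ -01110 [E]
  m18 ⊆ 010010 [E]
  m21 ⊆ 01010- [E]
  m27 ⊆ -11011,0-1011
  m40 ⊆ 1010-0 [E]
  m45 ⊆ 101101 [E]
  m46 ⊆ -01110,101-10
  m54 ⊆ 110110 [E]
  m58 ⊆ 1-1010,11101-
  m59 ⊆ -11011,111-11,11101-
  m63 ⊆ 111-11 [E]
E = {-01110, 00-011, 000000, 010010, 01010-, 1010-0, 101101, 110110, 111-11}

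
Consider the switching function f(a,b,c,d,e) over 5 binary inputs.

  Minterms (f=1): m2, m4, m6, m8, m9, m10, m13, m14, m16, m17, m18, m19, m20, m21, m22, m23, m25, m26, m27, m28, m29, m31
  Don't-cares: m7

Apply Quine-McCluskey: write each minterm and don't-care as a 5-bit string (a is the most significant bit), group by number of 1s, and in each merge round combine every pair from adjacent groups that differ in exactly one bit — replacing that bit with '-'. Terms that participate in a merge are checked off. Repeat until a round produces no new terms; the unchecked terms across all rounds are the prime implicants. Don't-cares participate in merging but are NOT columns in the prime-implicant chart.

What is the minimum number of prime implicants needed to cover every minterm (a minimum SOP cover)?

Round 0: 00010✓ 00100✓ 00110✓ 00111✓ 01000✓ 01001✓ 01010✓ 01101✓ 01110✓ 10000✓ 10001✓ 10010✓ 10011✓ 10100✓ 10101✓ 10110✓ 10111✓ 11001✓ 11010✓ 11011✓ 11100✓ 11101✓ 11111✓
Round 1: -0010✓ -0100✓ -0110✓ -0111✓ -1001✓ -1010✓ -1101✓ 0-010✓ 0-110✓ 00-10✓ 001-0✓ 0011-✓ 01-01✓ 01-10✓ 010-0 0100- 1-001✓ 1-010✓ 1-011✓ 1-100✓ 1-101✓ 1-111✓ 10-00✓ 10-01✓ 10-10✓ 10-11✓ 100-0✓ 100-1✓ 1000-✓ 1001-✓ 101-0✓ 101-1✓ 1010-✓ 1011-✓ 11-01✓ 11-11✓ 110-1✓ 1101-✓ 111-1✓ 1110-✓
Round 2: --010 -0-10 -01-0 -011- -1-01 0--10 1--01✓ 1--11✓ 1-0-1✓ 1-01- 1-1-1✓ 1-10- 10--0✓ 10--1✓ 10-0-✓ 10-1-✓ 100--✓ 101--✓ 11--1✓
Round 3: 1---1 10---
PIs = {--010, -0-10, -01-0, -011-, -1-01, 0--10, 010-0, 0100-, 1---1, 1-01-, 1-10-, 10---}
Coverage chart:
  m2: --010,-0-10,0--10
  m4: -01-0 ←essential
  m6: -0-10,-01-0,-011-,0--10
  m8: 010-0,0100-
  m9: -1-01,0100-
  m10: --010,0--10,010-0
  m13: -1-01 ←essential
  m14: 0--10 ←essential
  m16: 10--- ←essential
  m17: 1---1,10---
  m18: --010,-0-10,1-01-,10---
  m19: 1---1,1-01-,10---
  m20: -01-0,1-10-,10---
  m21: 1---1,1-10-,10---
  m22: -0-10,-01-0,-011-,10---
  m23: -011-,1---1,10---
  m25: -1-01,1---1
  m26: --010,1-01-
  m27: 1---1,1-01-
  m28: 1-10- ←essential
  m29: -1-01,1---1,1-10-
  m31: 1---1 ←essential
Essential: -01-0, -1-01, 0--10, 1---1, 1-10-, 10---
Petrick residual → --010, 010-0
Min cover (8 terms): c'de' + b'ce' + bd'e + a'de' + a'bc'e' + ae + acd' + ab'

8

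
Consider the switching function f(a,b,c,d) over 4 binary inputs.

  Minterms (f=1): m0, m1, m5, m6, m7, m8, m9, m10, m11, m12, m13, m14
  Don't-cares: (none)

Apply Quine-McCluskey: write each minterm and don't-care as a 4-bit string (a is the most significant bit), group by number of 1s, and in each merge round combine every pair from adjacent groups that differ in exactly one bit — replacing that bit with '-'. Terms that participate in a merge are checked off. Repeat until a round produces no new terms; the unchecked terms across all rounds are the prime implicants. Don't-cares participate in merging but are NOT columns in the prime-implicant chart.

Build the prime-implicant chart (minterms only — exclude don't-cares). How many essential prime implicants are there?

2

[col 0] 0000*, 0001*, 0101*, 0110*, 0111*, 1000*, 1001*, 1010*, 1011*, 1100*, 1101*, 1110*
[col 1] -000*, -001*, -101*, -110, 0-01*, 000-*, 01-1, 011-, 1-00*, 1-01*, 1-10*, 10-0*, 10-1*, 100-*, 101-*, 11-0*, 110-*
[col 2] --01, -00-, 1--0, 1-0-, 10--
Prime implicants: --01, -00-, -110, 01-1, 011-, 1--0, 1-0-, 10--
PI chart (minterm → PIs covering it):
  0 | -00-  (sole → essential)
  1 | --01,-00-
  5 | --01,01-1
  6 | -110,011-
  7 | 01-1,011-
  8 | -00-,1--0,1-0-,10--
  9 | --01,-00-,1-0-,10--
  10 | 1--0,10--
  11 | 10--  (sole → essential)
  12 | 1--0,1-0-
  13 | --01,1-0-
  14 | -110,1--0
Essential prime implicants: -00-, 10--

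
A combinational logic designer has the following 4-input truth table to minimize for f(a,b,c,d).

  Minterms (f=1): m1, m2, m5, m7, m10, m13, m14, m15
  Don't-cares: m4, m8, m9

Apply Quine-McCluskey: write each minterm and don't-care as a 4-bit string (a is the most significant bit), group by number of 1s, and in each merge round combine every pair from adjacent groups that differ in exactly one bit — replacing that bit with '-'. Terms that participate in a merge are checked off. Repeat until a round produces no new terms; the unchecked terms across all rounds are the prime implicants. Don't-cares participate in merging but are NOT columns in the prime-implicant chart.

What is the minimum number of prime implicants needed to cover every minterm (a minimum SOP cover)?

4

size-2^0 implicants → 0001(✓)  0010(✓)  0100(✓)  0101(✓)  0111(✓)  1000(✓)  1001(✓)  1010(✓)  1101(✓)  1110(✓)  1111(✓)
size-2^1 implicants → -001(✓)  -010  -101(✓)  -111(✓)  0-01(✓)  01-1(✓)  010-  1-01(✓)  1-10  10-0  100-  11-1(✓)  111-
size-2^2 implicants → --01  -1-1
Unchecked terms (primes): --01, -010, -1-1, 010-, 1-10, 10-0, 100-, 111-
Minterm coverage:
  m1 ⊆ --01 [E]
  m2 ⊆ -010 [E]
  m5 ⊆ --01,-1-1,010-
  m7 ⊆ -1-1 [E]
  m10 ⊆ -010,1-10,10-0
  m13 ⊆ --01,-1-1
  m14 ⊆ 1-10,111-
  m15 ⊆ -1-1,111-
E = {--01, -010, -1-1}
Petrick residual → 1-10
Cover = c'd + b'cd' + bd + acd'  |cover|=4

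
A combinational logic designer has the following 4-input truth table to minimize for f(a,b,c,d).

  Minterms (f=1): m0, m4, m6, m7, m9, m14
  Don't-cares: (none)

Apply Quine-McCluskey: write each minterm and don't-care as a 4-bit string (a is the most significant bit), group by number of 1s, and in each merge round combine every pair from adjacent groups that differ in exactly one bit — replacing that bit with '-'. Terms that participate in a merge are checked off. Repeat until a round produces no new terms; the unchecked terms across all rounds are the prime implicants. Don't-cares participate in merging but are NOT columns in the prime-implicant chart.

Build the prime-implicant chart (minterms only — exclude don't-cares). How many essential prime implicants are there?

size-2^0 implicants → 0000(✓)  0100(✓)  0110(✓)  0111(✓)  1001  1110(✓)
size-2^1 implicants → -110  0-00  01-0  011-
Unchecked terms (primes): -110, 0-00, 01-0, 011-, 1001
Minterm coverage:
  m0 ⊆ 0-00 [E]
  m4 ⊆ 0-00,01-0
  m6 ⊆ -110,01-0,011-
  m7 ⊆ 011- [E]
  m9 ⊆ 1001 [E]
  m14 ⊆ -110 [E]
E = {-110, 0-00, 011-, 1001}

4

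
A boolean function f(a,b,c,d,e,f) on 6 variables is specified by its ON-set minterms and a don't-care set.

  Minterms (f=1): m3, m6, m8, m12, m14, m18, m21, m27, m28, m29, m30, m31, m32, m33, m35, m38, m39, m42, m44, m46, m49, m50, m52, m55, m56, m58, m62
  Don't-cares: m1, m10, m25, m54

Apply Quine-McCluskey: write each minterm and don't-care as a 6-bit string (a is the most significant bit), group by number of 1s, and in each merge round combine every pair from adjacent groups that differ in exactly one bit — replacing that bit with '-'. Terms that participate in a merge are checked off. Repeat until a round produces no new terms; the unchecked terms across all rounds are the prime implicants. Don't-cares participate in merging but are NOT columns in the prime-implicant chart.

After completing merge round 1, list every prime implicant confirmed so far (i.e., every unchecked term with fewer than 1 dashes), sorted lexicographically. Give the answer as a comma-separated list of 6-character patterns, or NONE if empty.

NONE

size-2^0 implicants → 000001(✓)  000011(✓)  000110(✓)  001000(✓)  001010(✓)  001100(✓)  001110(✓)  010010(✓)  010101(✓)  011001(✓)  011011(✓)  011100(✓)  011101(✓)  011110(✓)  011111(✓)  100000(✓)  100001(✓)  100011(✓)  100110(✓)  100111(✓)  101010(✓)  101100(✓)  101110(✓)  110001(✓)  110010(✓)  110100(✓)  110110(✓)  110111(✓)  111000(✓)  111010(✓)  111110(✓)
size-2^1 implicants → -00001(✓)  -00011(✓)  -00110(✓)  -01010(✓)  -01100(✓)  -01110(✓)  -10010  -11110(✓)  0-1100(✓)  0-1110(✓)  00-110(✓)  0000-1(✓)  001-00(✓)  001-10(✓)  0010-0(✓)  0011-0(✓)  01-101  011-01(✓)  011-11(✓)  0110-1(✓)  0111-0(✓)  0111-1(✓)  01110-(✓)  01111-(✓)  1-0001  1-0110(✓)  1-0111(✓)  1-1010(✓)  1-1110(✓)  10-110(✓)  100-11  1000-1(✓)  10000-  10011-(✓)  101-10(✓)  1011-0(✓)  11-010(✓)  11-110(✓)  110-10(✓)  1101-0  11011-(✓)  111-10(✓)  1110-0
size-2^2 implicants → --1110  -0-110  -000-1  -01-10  -011-0  0-11-0  001--0  011--1  0111--  1--110  1-011-  1-1-10  11--10
Unchecked terms (primes): --1110, -0-110, -000-1, -01-10, -011-0, -10010, 0-11-0, 001--0, 01-101, 011--1, 0111--, 1--110, 1-0001, 1-011-, 1-1-10, 100-11, 10000-, 11--10, 1101-0, 1110-0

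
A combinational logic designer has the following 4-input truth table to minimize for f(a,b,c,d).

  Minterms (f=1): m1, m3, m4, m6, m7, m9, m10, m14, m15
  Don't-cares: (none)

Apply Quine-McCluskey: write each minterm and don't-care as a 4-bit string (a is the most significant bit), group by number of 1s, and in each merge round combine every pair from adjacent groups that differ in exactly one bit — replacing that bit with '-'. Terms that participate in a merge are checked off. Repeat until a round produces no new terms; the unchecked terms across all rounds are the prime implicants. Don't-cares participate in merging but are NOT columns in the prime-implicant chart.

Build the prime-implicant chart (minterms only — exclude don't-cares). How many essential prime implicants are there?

4

size-2^0 implicants → 0001(✓)  0011(✓)  0100(✓)  0110(✓)  0111(✓)  1001(✓)  1010(✓)  1110(✓)  1111(✓)
size-2^1 implicants → -001  -110(✓)  -111(✓)  0-11  00-1  01-0  011-(✓)  1-10  111-(✓)
size-2^2 implicants → -11-
Unchecked terms (primes): -001, -11-, 0-11, 00-1, 01-0, 1-10
Minterm coverage:
  m1 ⊆ -001,00-1
  m3 ⊆ 0-11,00-1
  m4 ⊆ 01-0 [E]
  m6 ⊆ -11-,01-0
  m7 ⊆ -11-,0-11
  m9 ⊆ -001 [E]
  m10 ⊆ 1-10 [E]
  m14 ⊆ -11-,1-10
  m15 ⊆ -11- [E]
E = {-001, -11-, 01-0, 1-10}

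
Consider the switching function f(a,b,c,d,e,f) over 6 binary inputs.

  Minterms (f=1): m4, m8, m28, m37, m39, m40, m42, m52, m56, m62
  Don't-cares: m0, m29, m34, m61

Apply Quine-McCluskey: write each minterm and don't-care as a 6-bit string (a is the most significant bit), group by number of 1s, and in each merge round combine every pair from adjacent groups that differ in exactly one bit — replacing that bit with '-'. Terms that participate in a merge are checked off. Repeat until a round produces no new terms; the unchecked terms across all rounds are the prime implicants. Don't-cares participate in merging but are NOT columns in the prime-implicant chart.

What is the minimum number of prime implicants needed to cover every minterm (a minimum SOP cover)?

8

size-2^0 implicants → 000000(✓)  000100(✓)  001000(✓)  011100(✓)  011101(✓)  100010(✓)  100101(✓)  100111(✓)  101000(✓)  101010(✓)  110100  111000(✓)  111101(✓)  111110
size-2^1 implicants → -01000  -11101  00-000  000-00  01110-  1-1000  10-010  1001-1  1010-0
Unchecked terms (primes): -01000, -11101, 00-000, 000-00, 01110-, 1-1000, 10-010, 1001-1, 1010-0, 110100, 111110
Minterm coverage:
  m4 ⊆ 000-00 [E]
  m8 ⊆ -01000,00-000
  m28 ⊆ 01110- [E]
  m37 ⊆ 1001-1 [E]
  m39 ⊆ 1001-1 [E]
  m40 ⊆ -01000,1-1000,1010-0
  m42 ⊆ 10-010,1010-0
  m52 ⊆ 110100 [E]
  m56 ⊆ 1-1000 [E]
  m62 ⊆ 111110 [E]
E = {000-00, 01110-, 1-1000, 1001-1, 110100, 111110}
Petrick residual → -01000, 10-010
Cover = b'cd'e'f' + a'b'c'e'f' + a'bcde' + acd'e'f' + ab'd'ef' + ab'c'df + abc'de'f' + abcdef'  |cover|=8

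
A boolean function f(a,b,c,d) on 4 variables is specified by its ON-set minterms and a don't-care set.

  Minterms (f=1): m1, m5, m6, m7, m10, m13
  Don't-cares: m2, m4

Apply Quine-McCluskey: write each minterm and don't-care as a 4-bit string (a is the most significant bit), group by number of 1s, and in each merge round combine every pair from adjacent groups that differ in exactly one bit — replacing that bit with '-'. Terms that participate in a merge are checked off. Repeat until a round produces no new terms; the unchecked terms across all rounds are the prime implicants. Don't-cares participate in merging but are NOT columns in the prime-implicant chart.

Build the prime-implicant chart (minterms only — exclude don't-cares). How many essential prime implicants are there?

[col 0] 0001*, 0010*, 0100*, 0101*, 0110*, 0111*, 1010*, 1101*
[col 1] -010, -101, 0-01, 0-10, 01-0*, 01-1*, 010-*, 011-*
[col 2] 01--
Prime implicants: -010, -101, 0-01, 0-10, 01--
PI chart (minterm → PIs covering it):
  1 | 0-01  (sole → essential)
  5 | -101,0-01,01--
  6 | 0-10,01--
  7 | 01--  (sole → essential)
  10 | -010  (sole → essential)
  13 | -101  (sole → essential)
Essential prime implicants: -010, -101, 0-01, 01--

4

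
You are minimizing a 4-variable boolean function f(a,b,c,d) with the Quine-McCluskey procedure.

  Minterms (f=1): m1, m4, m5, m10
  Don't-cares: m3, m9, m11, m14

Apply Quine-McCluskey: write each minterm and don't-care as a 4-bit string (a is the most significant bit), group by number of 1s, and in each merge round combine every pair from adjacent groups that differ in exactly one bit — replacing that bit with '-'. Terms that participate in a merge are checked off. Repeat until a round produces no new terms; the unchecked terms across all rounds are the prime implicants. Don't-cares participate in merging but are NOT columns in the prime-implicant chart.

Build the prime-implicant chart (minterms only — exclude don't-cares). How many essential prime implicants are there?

[col 0] 0001*, 0011*, 0100*, 0101*, 1001*, 1010*, 1011*, 1110*
[col 1] -001*, -011*, 0-01, 00-1*, 010-, 1-10, 10-1*, 101-
[col 2] -0-1
Prime implicants: -0-1, 0-01, 010-, 1-10, 101-
PI chart (minterm → PIs covering it):
  1 | -0-1,0-01
  4 | 010-  (sole → essential)
  5 | 0-01,010-
  10 | 1-10,101-
Essential prime implicants: 010-

1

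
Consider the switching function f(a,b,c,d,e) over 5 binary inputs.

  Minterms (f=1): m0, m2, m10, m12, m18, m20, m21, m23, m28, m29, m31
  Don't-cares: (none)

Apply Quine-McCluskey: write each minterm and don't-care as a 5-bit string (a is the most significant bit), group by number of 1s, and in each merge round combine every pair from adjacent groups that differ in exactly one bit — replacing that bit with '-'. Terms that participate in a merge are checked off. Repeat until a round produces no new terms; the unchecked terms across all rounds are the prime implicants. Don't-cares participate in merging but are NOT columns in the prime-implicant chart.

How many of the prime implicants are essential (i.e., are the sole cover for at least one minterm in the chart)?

Round 0: 00000✓ 00010✓ 01010✓ 01100✓ 10010✓ 10100✓ 10101✓ 10111✓ 11100✓ 11101✓ 11111✓
Round 1: -0010 -1100 0-010 000-0 1-100✓ 1-101✓ 1-111✓ 101-1✓ 1010-✓ 111-1✓ 1110-✓
Round 2: 1-1-1 1-10-
PIs = {-0010, -1100, 0-010, 000-0, 1-1-1, 1-10-}
Coverage chart:
  m0: 000-0 ←essential
  m2: -0010,0-010,000-0
  m10: 0-010 ←essential
  m12: -1100 ←essential
  m18: -0010 ←essential
  m20: 1-10- ←essential
  m21: 1-1-1,1-10-
  m23: 1-1-1 ←essential
  m28: -1100,1-10-
  m29: 1-1-1,1-10-
  m31: 1-1-1 ←essential
Essential: -0010, -1100, 0-010, 000-0, 1-1-1, 1-10-

6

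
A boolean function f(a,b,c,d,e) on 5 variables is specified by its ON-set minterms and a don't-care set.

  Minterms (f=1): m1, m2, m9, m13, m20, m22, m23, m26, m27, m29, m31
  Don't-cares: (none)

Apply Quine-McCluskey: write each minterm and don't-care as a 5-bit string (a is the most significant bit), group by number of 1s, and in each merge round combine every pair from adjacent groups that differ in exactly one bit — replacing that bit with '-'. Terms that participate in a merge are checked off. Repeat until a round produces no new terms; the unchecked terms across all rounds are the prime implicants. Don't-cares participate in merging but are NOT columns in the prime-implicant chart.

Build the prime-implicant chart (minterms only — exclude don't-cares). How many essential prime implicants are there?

4

Round 0: 00001✓ 00010 01001✓ 01101✓ 10100✓ 10110✓ 10111✓ 11010✓ 11011✓ 11101✓ 11111✓
Round 1: -1101 0-001 01-01 1-111 101-0 1011- 11-11 1101- 111-1
PIs = {-1101, 0-001, 00010, 01-01, 1-111, 101-0, 1011-, 11-11, 1101-, 111-1}
Coverage chart:
  m1: 0-001 ←essential
  m2: 00010 ←essential
  m9: 0-001,01-01
  m13: -1101,01-01
  m20: 101-0 ←essential
  m22: 101-0,1011-
  m23: 1-111,1011-
  m26: 1101- ←essential
  m27: 11-11,1101-
  m29: -1101,111-1
  m31: 1-111,11-11,111-1
Essential: 0-001, 00010, 101-0, 1101-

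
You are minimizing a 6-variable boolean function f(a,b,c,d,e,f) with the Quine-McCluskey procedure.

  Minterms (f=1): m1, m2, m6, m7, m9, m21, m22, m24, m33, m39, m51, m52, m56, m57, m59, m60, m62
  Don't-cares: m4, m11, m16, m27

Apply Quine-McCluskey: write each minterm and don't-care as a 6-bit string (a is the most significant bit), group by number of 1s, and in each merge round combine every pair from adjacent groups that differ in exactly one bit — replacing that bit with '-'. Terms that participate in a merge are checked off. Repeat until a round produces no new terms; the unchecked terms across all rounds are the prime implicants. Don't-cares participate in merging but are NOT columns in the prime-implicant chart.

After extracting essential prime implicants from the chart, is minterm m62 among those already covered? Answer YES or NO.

YES

size-2^0 implicants → 000001(✓)  000010(✓)  000100(✓)  000110(✓)  000111(✓)  001001(✓)  001011(✓)  010000(✓)  010101  010110(✓)  011000(✓)  011011(✓)  100001(✓)  100111(✓)  110011(✓)  110100(✓)  111000(✓)  111001(✓)  111011(✓)  111100(✓)  111110(✓)
size-2^1 implicants → -00001  -00111  -11000  -11011  0-0110  0-1011  00-001  000-10  0001-0  00011-  0010-1  01-000  11-011  11-100  111-00  1110-1  11100-  1111-0
Unchecked terms (primes): -00001, -00111, -11000, -11011, 0-0110, 0-1011, 00-001, 000-10, 0001-0, 00011-, 0010-1, 01-000, 010101, 11-011, 11-100, 111-00, 1110-1, 11100-, 1111-0
Minterm coverage:
  m1 ⊆ -00001,00-001
  m2 ⊆ 000-10 [E]
  m6 ⊆ 0-0110,000-10,0001-0,00011-
  m7 ⊆ -00111,00011-
  m9 ⊆ 00-001,0010-1
  m21 ⊆ 010101 [E]
  m22 ⊆ 0-0110 [E]
  m24 ⊆ -11000,01-000
  m33 ⊆ -00001 [E]
  m39 ⊆ -00111 [E]
  m51 ⊆ 11-011 [E]
  m52 ⊆ 11-100 [E]
  m56 ⊆ -11000,111-00,11100-
  m57 ⊆ 1110-1,11100-
  m59 ⊆ -11011,11-011,1110-1
  m60 ⊆ 11-100,111-00,1111-0
  m62 ⊆ 1111-0 [E]
E = {-00001, -00111, 0-0110, 000-10, 010101, 11-011, 11-100, 1111-0}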